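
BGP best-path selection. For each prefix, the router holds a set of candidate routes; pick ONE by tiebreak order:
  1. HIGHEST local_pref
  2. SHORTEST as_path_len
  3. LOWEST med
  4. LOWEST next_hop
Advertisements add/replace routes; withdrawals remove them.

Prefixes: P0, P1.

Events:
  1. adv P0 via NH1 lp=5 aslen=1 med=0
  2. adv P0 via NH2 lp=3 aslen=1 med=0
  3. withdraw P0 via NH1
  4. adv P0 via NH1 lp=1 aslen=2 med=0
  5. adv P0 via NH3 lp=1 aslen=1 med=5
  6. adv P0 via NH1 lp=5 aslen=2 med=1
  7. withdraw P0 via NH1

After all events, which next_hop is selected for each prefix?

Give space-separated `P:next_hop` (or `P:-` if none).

Op 1: best P0=NH1 P1=-
Op 2: best P0=NH1 P1=-
Op 3: best P0=NH2 P1=-
Op 4: best P0=NH2 P1=-
Op 5: best P0=NH2 P1=-
Op 6: best P0=NH1 P1=-
Op 7: best P0=NH2 P1=-

Answer: P0:NH2 P1:-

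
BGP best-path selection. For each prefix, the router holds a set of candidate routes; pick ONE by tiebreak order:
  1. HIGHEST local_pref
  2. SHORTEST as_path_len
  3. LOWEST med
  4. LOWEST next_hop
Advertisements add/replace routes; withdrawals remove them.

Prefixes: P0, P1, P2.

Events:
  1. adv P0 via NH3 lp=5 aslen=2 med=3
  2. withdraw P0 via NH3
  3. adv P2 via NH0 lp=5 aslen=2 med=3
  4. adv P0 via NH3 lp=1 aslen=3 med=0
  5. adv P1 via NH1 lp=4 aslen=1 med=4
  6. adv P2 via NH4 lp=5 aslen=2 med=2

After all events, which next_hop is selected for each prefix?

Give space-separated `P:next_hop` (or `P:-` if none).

Answer: P0:NH3 P1:NH1 P2:NH4

Derivation:
Op 1: best P0=NH3 P1=- P2=-
Op 2: best P0=- P1=- P2=-
Op 3: best P0=- P1=- P2=NH0
Op 4: best P0=NH3 P1=- P2=NH0
Op 5: best P0=NH3 P1=NH1 P2=NH0
Op 6: best P0=NH3 P1=NH1 P2=NH4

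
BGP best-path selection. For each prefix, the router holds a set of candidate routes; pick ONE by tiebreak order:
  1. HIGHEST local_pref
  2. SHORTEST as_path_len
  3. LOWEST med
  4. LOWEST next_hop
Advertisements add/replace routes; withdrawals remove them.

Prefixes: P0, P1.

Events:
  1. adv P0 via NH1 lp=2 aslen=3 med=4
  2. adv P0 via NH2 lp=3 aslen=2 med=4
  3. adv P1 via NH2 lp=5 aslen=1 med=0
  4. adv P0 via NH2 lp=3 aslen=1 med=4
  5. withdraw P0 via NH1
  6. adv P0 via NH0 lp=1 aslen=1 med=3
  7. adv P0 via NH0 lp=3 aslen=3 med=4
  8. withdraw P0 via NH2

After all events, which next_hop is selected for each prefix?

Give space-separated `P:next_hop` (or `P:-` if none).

Op 1: best P0=NH1 P1=-
Op 2: best P0=NH2 P1=-
Op 3: best P0=NH2 P1=NH2
Op 4: best P0=NH2 P1=NH2
Op 5: best P0=NH2 P1=NH2
Op 6: best P0=NH2 P1=NH2
Op 7: best P0=NH2 P1=NH2
Op 8: best P0=NH0 P1=NH2

Answer: P0:NH0 P1:NH2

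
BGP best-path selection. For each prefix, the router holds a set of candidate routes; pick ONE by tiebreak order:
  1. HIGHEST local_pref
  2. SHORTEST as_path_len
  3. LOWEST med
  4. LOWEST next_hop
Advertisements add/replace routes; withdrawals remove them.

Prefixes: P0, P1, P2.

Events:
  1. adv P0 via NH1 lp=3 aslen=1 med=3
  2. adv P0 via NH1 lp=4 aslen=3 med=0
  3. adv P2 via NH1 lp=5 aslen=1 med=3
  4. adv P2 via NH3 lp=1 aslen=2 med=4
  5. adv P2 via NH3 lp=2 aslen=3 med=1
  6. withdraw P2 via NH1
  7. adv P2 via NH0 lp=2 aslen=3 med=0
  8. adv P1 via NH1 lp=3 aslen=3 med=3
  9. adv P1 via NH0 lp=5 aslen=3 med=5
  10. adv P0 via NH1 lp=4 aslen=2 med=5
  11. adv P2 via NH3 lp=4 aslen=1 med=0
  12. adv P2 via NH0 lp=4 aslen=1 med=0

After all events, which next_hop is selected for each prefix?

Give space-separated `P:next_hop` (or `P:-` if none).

Op 1: best P0=NH1 P1=- P2=-
Op 2: best P0=NH1 P1=- P2=-
Op 3: best P0=NH1 P1=- P2=NH1
Op 4: best P0=NH1 P1=- P2=NH1
Op 5: best P0=NH1 P1=- P2=NH1
Op 6: best P0=NH1 P1=- P2=NH3
Op 7: best P0=NH1 P1=- P2=NH0
Op 8: best P0=NH1 P1=NH1 P2=NH0
Op 9: best P0=NH1 P1=NH0 P2=NH0
Op 10: best P0=NH1 P1=NH0 P2=NH0
Op 11: best P0=NH1 P1=NH0 P2=NH3
Op 12: best P0=NH1 P1=NH0 P2=NH0

Answer: P0:NH1 P1:NH0 P2:NH0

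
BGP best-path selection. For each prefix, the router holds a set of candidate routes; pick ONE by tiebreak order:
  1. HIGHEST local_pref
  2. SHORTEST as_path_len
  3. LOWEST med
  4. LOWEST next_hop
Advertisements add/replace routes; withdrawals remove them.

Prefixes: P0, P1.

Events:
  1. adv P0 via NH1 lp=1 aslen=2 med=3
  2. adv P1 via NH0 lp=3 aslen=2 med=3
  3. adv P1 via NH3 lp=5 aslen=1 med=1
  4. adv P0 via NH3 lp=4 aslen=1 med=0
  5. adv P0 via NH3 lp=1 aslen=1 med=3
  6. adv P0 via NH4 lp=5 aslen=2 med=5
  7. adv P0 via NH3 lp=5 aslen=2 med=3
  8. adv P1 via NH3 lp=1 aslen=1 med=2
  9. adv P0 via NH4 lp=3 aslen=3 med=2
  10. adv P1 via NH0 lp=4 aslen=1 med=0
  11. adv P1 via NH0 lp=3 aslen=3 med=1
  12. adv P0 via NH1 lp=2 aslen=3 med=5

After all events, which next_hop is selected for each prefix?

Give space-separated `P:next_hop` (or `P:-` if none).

Op 1: best P0=NH1 P1=-
Op 2: best P0=NH1 P1=NH0
Op 3: best P0=NH1 P1=NH3
Op 4: best P0=NH3 P1=NH3
Op 5: best P0=NH3 P1=NH3
Op 6: best P0=NH4 P1=NH3
Op 7: best P0=NH3 P1=NH3
Op 8: best P0=NH3 P1=NH0
Op 9: best P0=NH3 P1=NH0
Op 10: best P0=NH3 P1=NH0
Op 11: best P0=NH3 P1=NH0
Op 12: best P0=NH3 P1=NH0

Answer: P0:NH3 P1:NH0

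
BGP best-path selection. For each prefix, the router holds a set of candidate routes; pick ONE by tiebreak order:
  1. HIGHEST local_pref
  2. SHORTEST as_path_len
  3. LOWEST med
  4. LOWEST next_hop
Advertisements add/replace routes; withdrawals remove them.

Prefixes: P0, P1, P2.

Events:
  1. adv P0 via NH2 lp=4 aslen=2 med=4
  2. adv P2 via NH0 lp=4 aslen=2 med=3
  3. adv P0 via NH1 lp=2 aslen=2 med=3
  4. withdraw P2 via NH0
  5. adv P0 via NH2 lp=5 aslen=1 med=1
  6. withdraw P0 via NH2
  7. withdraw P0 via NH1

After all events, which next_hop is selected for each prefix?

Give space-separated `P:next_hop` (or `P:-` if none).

Op 1: best P0=NH2 P1=- P2=-
Op 2: best P0=NH2 P1=- P2=NH0
Op 3: best P0=NH2 P1=- P2=NH0
Op 4: best P0=NH2 P1=- P2=-
Op 5: best P0=NH2 P1=- P2=-
Op 6: best P0=NH1 P1=- P2=-
Op 7: best P0=- P1=- P2=-

Answer: P0:- P1:- P2:-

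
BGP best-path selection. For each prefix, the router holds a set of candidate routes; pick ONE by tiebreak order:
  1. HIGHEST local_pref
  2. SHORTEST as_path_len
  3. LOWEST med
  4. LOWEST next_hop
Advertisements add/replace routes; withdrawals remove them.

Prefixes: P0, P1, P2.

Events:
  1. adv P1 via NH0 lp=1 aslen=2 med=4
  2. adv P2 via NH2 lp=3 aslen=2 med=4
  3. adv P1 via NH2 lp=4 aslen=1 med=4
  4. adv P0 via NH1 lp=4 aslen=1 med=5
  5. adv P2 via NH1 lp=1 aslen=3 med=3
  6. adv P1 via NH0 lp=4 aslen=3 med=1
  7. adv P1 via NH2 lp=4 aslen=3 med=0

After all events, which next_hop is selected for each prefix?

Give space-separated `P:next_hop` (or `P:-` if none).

Answer: P0:NH1 P1:NH2 P2:NH2

Derivation:
Op 1: best P0=- P1=NH0 P2=-
Op 2: best P0=- P1=NH0 P2=NH2
Op 3: best P0=- P1=NH2 P2=NH2
Op 4: best P0=NH1 P1=NH2 P2=NH2
Op 5: best P0=NH1 P1=NH2 P2=NH2
Op 6: best P0=NH1 P1=NH2 P2=NH2
Op 7: best P0=NH1 P1=NH2 P2=NH2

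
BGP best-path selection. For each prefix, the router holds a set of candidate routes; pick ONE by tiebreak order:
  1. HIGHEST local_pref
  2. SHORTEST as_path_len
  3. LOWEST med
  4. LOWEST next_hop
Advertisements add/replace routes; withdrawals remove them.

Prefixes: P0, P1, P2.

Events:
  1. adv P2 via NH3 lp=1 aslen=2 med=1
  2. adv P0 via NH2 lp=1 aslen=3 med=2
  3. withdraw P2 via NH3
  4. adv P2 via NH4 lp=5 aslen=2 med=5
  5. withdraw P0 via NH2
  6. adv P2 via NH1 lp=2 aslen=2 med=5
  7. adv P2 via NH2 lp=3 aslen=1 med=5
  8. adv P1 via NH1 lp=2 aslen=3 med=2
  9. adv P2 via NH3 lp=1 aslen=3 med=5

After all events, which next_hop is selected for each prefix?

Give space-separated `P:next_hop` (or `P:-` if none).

Answer: P0:- P1:NH1 P2:NH4

Derivation:
Op 1: best P0=- P1=- P2=NH3
Op 2: best P0=NH2 P1=- P2=NH3
Op 3: best P0=NH2 P1=- P2=-
Op 4: best P0=NH2 P1=- P2=NH4
Op 5: best P0=- P1=- P2=NH4
Op 6: best P0=- P1=- P2=NH4
Op 7: best P0=- P1=- P2=NH4
Op 8: best P0=- P1=NH1 P2=NH4
Op 9: best P0=- P1=NH1 P2=NH4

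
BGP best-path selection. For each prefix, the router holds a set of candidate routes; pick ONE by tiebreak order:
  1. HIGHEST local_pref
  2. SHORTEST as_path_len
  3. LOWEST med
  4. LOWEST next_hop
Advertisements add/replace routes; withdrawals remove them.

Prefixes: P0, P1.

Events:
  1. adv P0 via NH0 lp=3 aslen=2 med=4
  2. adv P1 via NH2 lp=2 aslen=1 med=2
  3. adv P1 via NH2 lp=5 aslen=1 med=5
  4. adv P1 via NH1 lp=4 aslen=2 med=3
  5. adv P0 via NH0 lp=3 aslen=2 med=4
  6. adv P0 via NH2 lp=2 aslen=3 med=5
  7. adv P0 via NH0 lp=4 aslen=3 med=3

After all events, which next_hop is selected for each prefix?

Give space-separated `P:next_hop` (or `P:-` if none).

Op 1: best P0=NH0 P1=-
Op 2: best P0=NH0 P1=NH2
Op 3: best P0=NH0 P1=NH2
Op 4: best P0=NH0 P1=NH2
Op 5: best P0=NH0 P1=NH2
Op 6: best P0=NH0 P1=NH2
Op 7: best P0=NH0 P1=NH2

Answer: P0:NH0 P1:NH2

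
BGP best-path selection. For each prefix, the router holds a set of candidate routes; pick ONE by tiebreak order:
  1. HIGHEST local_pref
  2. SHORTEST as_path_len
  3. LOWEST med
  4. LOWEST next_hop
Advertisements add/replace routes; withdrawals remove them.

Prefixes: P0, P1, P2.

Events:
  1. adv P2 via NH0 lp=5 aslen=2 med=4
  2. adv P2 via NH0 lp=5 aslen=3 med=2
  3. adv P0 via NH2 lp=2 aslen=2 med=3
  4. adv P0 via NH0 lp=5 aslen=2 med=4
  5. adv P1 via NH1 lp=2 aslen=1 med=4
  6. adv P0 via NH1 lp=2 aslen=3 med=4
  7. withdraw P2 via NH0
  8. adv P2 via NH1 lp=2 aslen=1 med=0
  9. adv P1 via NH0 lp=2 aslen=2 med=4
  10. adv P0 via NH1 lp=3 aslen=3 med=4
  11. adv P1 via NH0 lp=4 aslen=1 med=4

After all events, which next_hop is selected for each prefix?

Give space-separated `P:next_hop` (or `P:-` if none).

Answer: P0:NH0 P1:NH0 P2:NH1

Derivation:
Op 1: best P0=- P1=- P2=NH0
Op 2: best P0=- P1=- P2=NH0
Op 3: best P0=NH2 P1=- P2=NH0
Op 4: best P0=NH0 P1=- P2=NH0
Op 5: best P0=NH0 P1=NH1 P2=NH0
Op 6: best P0=NH0 P1=NH1 P2=NH0
Op 7: best P0=NH0 P1=NH1 P2=-
Op 8: best P0=NH0 P1=NH1 P2=NH1
Op 9: best P0=NH0 P1=NH1 P2=NH1
Op 10: best P0=NH0 P1=NH1 P2=NH1
Op 11: best P0=NH0 P1=NH0 P2=NH1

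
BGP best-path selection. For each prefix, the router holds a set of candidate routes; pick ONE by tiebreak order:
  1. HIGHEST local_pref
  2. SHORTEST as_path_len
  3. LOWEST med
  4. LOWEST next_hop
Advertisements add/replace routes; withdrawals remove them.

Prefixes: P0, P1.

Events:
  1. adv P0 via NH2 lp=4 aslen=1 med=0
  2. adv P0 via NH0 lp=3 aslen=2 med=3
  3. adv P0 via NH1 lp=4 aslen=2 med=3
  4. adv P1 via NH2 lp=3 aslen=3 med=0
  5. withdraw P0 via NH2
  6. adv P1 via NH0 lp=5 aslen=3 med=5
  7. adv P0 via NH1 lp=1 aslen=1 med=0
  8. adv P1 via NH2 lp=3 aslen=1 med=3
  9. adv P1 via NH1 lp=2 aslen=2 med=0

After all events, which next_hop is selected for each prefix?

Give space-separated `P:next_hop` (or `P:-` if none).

Op 1: best P0=NH2 P1=-
Op 2: best P0=NH2 P1=-
Op 3: best P0=NH2 P1=-
Op 4: best P0=NH2 P1=NH2
Op 5: best P0=NH1 P1=NH2
Op 6: best P0=NH1 P1=NH0
Op 7: best P0=NH0 P1=NH0
Op 8: best P0=NH0 P1=NH0
Op 9: best P0=NH0 P1=NH0

Answer: P0:NH0 P1:NH0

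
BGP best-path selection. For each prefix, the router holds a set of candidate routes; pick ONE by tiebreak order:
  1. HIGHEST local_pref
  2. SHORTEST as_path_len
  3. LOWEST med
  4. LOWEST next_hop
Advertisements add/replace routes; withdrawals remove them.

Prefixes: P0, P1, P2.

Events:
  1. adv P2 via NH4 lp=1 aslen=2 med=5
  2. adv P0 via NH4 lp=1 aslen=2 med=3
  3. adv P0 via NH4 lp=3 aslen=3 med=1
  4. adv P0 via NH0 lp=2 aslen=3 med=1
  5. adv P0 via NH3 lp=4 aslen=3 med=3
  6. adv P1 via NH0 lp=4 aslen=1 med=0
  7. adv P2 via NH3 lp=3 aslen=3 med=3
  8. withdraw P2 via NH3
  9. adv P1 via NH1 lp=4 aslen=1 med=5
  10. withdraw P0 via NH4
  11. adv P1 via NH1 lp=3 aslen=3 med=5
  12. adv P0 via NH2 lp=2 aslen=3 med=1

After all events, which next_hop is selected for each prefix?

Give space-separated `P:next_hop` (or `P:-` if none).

Answer: P0:NH3 P1:NH0 P2:NH4

Derivation:
Op 1: best P0=- P1=- P2=NH4
Op 2: best P0=NH4 P1=- P2=NH4
Op 3: best P0=NH4 P1=- P2=NH4
Op 4: best P0=NH4 P1=- P2=NH4
Op 5: best P0=NH3 P1=- P2=NH4
Op 6: best P0=NH3 P1=NH0 P2=NH4
Op 7: best P0=NH3 P1=NH0 P2=NH3
Op 8: best P0=NH3 P1=NH0 P2=NH4
Op 9: best P0=NH3 P1=NH0 P2=NH4
Op 10: best P0=NH3 P1=NH0 P2=NH4
Op 11: best P0=NH3 P1=NH0 P2=NH4
Op 12: best P0=NH3 P1=NH0 P2=NH4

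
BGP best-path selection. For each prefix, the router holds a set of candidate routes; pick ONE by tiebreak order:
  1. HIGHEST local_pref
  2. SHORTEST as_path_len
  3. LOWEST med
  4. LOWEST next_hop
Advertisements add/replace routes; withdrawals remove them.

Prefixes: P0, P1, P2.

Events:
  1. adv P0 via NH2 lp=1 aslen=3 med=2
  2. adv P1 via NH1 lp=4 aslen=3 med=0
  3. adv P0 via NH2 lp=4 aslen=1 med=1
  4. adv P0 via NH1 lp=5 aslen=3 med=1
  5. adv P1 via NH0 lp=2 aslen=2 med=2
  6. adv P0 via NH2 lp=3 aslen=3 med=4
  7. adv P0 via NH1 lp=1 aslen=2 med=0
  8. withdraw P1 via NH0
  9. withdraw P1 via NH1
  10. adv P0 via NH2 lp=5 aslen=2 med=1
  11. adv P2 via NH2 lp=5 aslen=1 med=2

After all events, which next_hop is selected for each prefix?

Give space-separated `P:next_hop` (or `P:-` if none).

Answer: P0:NH2 P1:- P2:NH2

Derivation:
Op 1: best P0=NH2 P1=- P2=-
Op 2: best P0=NH2 P1=NH1 P2=-
Op 3: best P0=NH2 P1=NH1 P2=-
Op 4: best P0=NH1 P1=NH1 P2=-
Op 5: best P0=NH1 P1=NH1 P2=-
Op 6: best P0=NH1 P1=NH1 P2=-
Op 7: best P0=NH2 P1=NH1 P2=-
Op 8: best P0=NH2 P1=NH1 P2=-
Op 9: best P0=NH2 P1=- P2=-
Op 10: best P0=NH2 P1=- P2=-
Op 11: best P0=NH2 P1=- P2=NH2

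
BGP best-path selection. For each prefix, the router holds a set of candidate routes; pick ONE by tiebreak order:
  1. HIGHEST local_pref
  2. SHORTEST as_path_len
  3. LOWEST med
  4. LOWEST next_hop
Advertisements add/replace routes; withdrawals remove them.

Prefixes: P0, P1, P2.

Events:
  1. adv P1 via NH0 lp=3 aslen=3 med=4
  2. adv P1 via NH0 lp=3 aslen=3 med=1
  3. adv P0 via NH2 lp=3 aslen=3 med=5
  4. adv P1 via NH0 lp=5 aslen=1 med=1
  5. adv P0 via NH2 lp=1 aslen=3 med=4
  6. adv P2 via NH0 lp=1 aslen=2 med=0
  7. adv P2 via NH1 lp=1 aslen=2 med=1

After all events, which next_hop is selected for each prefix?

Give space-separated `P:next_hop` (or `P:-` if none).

Op 1: best P0=- P1=NH0 P2=-
Op 2: best P0=- P1=NH0 P2=-
Op 3: best P0=NH2 P1=NH0 P2=-
Op 4: best P0=NH2 P1=NH0 P2=-
Op 5: best P0=NH2 P1=NH0 P2=-
Op 6: best P0=NH2 P1=NH0 P2=NH0
Op 7: best P0=NH2 P1=NH0 P2=NH0

Answer: P0:NH2 P1:NH0 P2:NH0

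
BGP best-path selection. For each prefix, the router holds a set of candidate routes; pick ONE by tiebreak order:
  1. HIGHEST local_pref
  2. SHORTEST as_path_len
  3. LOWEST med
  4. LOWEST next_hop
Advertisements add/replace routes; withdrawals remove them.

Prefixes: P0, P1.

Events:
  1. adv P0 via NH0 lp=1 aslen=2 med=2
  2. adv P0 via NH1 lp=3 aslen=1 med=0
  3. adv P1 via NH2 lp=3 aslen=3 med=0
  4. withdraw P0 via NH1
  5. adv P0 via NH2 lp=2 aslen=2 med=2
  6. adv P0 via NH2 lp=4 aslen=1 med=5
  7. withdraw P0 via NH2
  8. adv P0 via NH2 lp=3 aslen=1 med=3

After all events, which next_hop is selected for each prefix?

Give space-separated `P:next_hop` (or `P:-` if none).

Answer: P0:NH2 P1:NH2

Derivation:
Op 1: best P0=NH0 P1=-
Op 2: best P0=NH1 P1=-
Op 3: best P0=NH1 P1=NH2
Op 4: best P0=NH0 P1=NH2
Op 5: best P0=NH2 P1=NH2
Op 6: best P0=NH2 P1=NH2
Op 7: best P0=NH0 P1=NH2
Op 8: best P0=NH2 P1=NH2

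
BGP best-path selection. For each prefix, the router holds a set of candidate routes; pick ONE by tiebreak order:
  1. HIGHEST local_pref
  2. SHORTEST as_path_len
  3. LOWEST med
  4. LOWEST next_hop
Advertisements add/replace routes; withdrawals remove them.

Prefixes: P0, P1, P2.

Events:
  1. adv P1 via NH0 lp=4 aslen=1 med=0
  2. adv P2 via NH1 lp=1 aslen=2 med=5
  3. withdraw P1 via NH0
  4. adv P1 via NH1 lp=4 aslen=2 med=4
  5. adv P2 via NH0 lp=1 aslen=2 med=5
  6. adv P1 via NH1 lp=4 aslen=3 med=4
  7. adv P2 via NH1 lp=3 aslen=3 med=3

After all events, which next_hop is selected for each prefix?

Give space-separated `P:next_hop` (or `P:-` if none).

Answer: P0:- P1:NH1 P2:NH1

Derivation:
Op 1: best P0=- P1=NH0 P2=-
Op 2: best P0=- P1=NH0 P2=NH1
Op 3: best P0=- P1=- P2=NH1
Op 4: best P0=- P1=NH1 P2=NH1
Op 5: best P0=- P1=NH1 P2=NH0
Op 6: best P0=- P1=NH1 P2=NH0
Op 7: best P0=- P1=NH1 P2=NH1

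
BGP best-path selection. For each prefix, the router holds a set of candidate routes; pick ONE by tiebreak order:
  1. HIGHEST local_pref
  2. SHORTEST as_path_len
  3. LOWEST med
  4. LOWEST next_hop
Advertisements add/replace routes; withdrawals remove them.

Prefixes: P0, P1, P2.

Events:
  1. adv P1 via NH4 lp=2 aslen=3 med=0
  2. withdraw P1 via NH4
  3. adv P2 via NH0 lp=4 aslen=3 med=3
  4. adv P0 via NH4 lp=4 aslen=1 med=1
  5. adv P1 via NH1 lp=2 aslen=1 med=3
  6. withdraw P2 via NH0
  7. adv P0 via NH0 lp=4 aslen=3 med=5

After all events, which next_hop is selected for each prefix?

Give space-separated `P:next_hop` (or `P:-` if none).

Op 1: best P0=- P1=NH4 P2=-
Op 2: best P0=- P1=- P2=-
Op 3: best P0=- P1=- P2=NH0
Op 4: best P0=NH4 P1=- P2=NH0
Op 5: best P0=NH4 P1=NH1 P2=NH0
Op 6: best P0=NH4 P1=NH1 P2=-
Op 7: best P0=NH4 P1=NH1 P2=-

Answer: P0:NH4 P1:NH1 P2:-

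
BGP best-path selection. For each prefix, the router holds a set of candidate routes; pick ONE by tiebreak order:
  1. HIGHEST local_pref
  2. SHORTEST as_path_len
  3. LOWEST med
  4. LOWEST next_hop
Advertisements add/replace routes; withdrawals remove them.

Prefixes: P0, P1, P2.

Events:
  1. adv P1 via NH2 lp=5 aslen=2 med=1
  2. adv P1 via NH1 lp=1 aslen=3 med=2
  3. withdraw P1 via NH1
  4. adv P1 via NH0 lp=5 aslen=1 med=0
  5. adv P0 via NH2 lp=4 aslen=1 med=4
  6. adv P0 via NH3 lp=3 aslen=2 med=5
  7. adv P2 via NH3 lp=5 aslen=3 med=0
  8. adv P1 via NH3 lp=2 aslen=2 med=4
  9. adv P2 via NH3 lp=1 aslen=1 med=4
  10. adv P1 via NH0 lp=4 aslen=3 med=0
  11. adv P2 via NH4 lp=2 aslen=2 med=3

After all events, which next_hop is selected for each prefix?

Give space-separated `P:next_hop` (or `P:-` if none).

Op 1: best P0=- P1=NH2 P2=-
Op 2: best P0=- P1=NH2 P2=-
Op 3: best P0=- P1=NH2 P2=-
Op 4: best P0=- P1=NH0 P2=-
Op 5: best P0=NH2 P1=NH0 P2=-
Op 6: best P0=NH2 P1=NH0 P2=-
Op 7: best P0=NH2 P1=NH0 P2=NH3
Op 8: best P0=NH2 P1=NH0 P2=NH3
Op 9: best P0=NH2 P1=NH0 P2=NH3
Op 10: best P0=NH2 P1=NH2 P2=NH3
Op 11: best P0=NH2 P1=NH2 P2=NH4

Answer: P0:NH2 P1:NH2 P2:NH4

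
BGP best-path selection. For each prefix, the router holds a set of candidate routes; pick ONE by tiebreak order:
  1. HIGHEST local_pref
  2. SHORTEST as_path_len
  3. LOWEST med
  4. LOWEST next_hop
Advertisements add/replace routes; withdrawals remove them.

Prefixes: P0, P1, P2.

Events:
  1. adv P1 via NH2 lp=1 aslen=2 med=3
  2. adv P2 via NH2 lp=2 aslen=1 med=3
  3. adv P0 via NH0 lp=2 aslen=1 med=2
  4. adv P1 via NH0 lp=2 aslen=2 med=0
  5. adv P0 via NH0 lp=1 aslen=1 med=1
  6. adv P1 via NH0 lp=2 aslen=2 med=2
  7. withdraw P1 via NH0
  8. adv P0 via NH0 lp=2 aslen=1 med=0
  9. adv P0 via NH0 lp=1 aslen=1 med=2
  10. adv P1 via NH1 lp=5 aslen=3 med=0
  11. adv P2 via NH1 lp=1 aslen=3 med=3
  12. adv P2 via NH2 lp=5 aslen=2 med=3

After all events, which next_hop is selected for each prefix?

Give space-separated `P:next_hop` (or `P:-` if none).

Answer: P0:NH0 P1:NH1 P2:NH2

Derivation:
Op 1: best P0=- P1=NH2 P2=-
Op 2: best P0=- P1=NH2 P2=NH2
Op 3: best P0=NH0 P1=NH2 P2=NH2
Op 4: best P0=NH0 P1=NH0 P2=NH2
Op 5: best P0=NH0 P1=NH0 P2=NH2
Op 6: best P0=NH0 P1=NH0 P2=NH2
Op 7: best P0=NH0 P1=NH2 P2=NH2
Op 8: best P0=NH0 P1=NH2 P2=NH2
Op 9: best P0=NH0 P1=NH2 P2=NH2
Op 10: best P0=NH0 P1=NH1 P2=NH2
Op 11: best P0=NH0 P1=NH1 P2=NH2
Op 12: best P0=NH0 P1=NH1 P2=NH2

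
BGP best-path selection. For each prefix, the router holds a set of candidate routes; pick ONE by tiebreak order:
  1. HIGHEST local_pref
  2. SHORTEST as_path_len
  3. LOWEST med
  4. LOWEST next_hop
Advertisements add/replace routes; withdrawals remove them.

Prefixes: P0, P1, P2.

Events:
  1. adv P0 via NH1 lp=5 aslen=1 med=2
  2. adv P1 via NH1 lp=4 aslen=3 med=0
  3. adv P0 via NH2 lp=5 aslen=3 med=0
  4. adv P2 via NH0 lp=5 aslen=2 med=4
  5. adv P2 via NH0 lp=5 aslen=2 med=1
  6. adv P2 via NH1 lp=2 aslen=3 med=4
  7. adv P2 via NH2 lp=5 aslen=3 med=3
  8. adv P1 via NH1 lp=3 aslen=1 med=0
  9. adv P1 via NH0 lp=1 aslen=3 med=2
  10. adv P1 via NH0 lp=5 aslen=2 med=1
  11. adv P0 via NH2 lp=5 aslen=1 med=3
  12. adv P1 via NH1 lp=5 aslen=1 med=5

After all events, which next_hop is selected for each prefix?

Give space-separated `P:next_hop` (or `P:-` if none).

Op 1: best P0=NH1 P1=- P2=-
Op 2: best P0=NH1 P1=NH1 P2=-
Op 3: best P0=NH1 P1=NH1 P2=-
Op 4: best P0=NH1 P1=NH1 P2=NH0
Op 5: best P0=NH1 P1=NH1 P2=NH0
Op 6: best P0=NH1 P1=NH1 P2=NH0
Op 7: best P0=NH1 P1=NH1 P2=NH0
Op 8: best P0=NH1 P1=NH1 P2=NH0
Op 9: best P0=NH1 P1=NH1 P2=NH0
Op 10: best P0=NH1 P1=NH0 P2=NH0
Op 11: best P0=NH1 P1=NH0 P2=NH0
Op 12: best P0=NH1 P1=NH1 P2=NH0

Answer: P0:NH1 P1:NH1 P2:NH0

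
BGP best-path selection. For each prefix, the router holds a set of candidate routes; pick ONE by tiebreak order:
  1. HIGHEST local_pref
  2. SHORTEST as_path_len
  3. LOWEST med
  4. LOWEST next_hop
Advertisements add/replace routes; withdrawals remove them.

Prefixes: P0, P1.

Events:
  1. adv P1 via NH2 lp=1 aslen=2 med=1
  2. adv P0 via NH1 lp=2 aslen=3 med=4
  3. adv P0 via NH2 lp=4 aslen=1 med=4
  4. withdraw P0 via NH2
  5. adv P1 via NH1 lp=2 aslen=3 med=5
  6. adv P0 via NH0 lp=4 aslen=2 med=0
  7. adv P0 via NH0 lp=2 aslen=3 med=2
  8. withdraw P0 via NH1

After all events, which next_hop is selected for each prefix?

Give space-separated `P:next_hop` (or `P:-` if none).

Answer: P0:NH0 P1:NH1

Derivation:
Op 1: best P0=- P1=NH2
Op 2: best P0=NH1 P1=NH2
Op 3: best P0=NH2 P1=NH2
Op 4: best P0=NH1 P1=NH2
Op 5: best P0=NH1 P1=NH1
Op 6: best P0=NH0 P1=NH1
Op 7: best P0=NH0 P1=NH1
Op 8: best P0=NH0 P1=NH1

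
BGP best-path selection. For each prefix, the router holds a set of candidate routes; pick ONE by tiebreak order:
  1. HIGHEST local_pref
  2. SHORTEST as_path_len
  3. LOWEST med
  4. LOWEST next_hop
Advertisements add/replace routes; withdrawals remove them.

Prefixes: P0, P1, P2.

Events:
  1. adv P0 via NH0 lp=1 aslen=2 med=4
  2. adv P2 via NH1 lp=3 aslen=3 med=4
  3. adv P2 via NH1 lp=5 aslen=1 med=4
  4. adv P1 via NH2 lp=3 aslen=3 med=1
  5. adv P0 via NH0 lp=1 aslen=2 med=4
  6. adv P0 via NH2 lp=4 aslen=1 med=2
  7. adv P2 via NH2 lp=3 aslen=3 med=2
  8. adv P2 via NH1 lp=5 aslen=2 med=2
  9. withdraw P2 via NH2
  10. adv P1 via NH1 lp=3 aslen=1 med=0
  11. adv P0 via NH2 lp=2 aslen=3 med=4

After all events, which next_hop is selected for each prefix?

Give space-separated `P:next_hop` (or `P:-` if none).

Op 1: best P0=NH0 P1=- P2=-
Op 2: best P0=NH0 P1=- P2=NH1
Op 3: best P0=NH0 P1=- P2=NH1
Op 4: best P0=NH0 P1=NH2 P2=NH1
Op 5: best P0=NH0 P1=NH2 P2=NH1
Op 6: best P0=NH2 P1=NH2 P2=NH1
Op 7: best P0=NH2 P1=NH2 P2=NH1
Op 8: best P0=NH2 P1=NH2 P2=NH1
Op 9: best P0=NH2 P1=NH2 P2=NH1
Op 10: best P0=NH2 P1=NH1 P2=NH1
Op 11: best P0=NH2 P1=NH1 P2=NH1

Answer: P0:NH2 P1:NH1 P2:NH1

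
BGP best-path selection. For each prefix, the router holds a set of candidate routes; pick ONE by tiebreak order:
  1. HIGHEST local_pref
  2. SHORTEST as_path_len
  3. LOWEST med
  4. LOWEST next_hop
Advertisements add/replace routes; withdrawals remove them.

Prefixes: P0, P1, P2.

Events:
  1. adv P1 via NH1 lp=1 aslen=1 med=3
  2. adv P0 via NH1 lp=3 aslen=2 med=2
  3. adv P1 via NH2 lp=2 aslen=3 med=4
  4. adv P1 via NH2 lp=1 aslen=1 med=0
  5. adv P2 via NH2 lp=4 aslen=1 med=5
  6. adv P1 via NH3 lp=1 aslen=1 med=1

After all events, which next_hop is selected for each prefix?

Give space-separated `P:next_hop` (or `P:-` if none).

Op 1: best P0=- P1=NH1 P2=-
Op 2: best P0=NH1 P1=NH1 P2=-
Op 3: best P0=NH1 P1=NH2 P2=-
Op 4: best P0=NH1 P1=NH2 P2=-
Op 5: best P0=NH1 P1=NH2 P2=NH2
Op 6: best P0=NH1 P1=NH2 P2=NH2

Answer: P0:NH1 P1:NH2 P2:NH2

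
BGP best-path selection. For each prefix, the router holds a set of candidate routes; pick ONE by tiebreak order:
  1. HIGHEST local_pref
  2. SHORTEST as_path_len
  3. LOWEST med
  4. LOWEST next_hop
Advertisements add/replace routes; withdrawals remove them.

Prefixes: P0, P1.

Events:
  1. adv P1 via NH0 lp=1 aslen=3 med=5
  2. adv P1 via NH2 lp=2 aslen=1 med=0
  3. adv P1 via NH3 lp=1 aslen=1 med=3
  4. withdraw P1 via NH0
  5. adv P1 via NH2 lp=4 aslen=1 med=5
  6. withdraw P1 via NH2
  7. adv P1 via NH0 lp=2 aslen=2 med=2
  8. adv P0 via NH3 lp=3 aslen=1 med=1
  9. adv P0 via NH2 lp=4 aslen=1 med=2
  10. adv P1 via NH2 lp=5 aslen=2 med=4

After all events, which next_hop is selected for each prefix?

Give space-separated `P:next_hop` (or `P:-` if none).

Op 1: best P0=- P1=NH0
Op 2: best P0=- P1=NH2
Op 3: best P0=- P1=NH2
Op 4: best P0=- P1=NH2
Op 5: best P0=- P1=NH2
Op 6: best P0=- P1=NH3
Op 7: best P0=- P1=NH0
Op 8: best P0=NH3 P1=NH0
Op 9: best P0=NH2 P1=NH0
Op 10: best P0=NH2 P1=NH2

Answer: P0:NH2 P1:NH2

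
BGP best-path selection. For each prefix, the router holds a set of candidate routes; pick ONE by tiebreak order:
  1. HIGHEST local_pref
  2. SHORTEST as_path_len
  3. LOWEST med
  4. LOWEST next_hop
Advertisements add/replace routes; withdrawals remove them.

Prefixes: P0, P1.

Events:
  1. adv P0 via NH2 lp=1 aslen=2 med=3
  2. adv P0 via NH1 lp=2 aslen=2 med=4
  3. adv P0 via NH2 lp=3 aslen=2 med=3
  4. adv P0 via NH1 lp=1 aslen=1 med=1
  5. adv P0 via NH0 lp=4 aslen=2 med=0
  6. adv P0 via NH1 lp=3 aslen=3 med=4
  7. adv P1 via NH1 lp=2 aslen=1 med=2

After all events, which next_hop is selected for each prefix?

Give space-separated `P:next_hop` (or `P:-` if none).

Op 1: best P0=NH2 P1=-
Op 2: best P0=NH1 P1=-
Op 3: best P0=NH2 P1=-
Op 4: best P0=NH2 P1=-
Op 5: best P0=NH0 P1=-
Op 6: best P0=NH0 P1=-
Op 7: best P0=NH0 P1=NH1

Answer: P0:NH0 P1:NH1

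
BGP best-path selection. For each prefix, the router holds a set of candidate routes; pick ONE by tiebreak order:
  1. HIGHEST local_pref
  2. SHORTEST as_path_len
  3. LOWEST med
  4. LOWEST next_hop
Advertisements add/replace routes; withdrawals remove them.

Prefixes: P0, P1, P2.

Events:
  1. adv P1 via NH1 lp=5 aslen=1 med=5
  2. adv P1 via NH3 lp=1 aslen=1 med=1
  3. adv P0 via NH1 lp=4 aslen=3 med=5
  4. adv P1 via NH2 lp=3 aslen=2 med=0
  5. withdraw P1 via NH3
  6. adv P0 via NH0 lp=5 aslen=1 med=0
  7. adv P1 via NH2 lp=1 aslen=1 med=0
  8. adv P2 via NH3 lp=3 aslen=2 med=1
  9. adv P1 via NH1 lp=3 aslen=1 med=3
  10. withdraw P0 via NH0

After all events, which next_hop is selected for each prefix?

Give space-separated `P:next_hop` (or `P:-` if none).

Answer: P0:NH1 P1:NH1 P2:NH3

Derivation:
Op 1: best P0=- P1=NH1 P2=-
Op 2: best P0=- P1=NH1 P2=-
Op 3: best P0=NH1 P1=NH1 P2=-
Op 4: best P0=NH1 P1=NH1 P2=-
Op 5: best P0=NH1 P1=NH1 P2=-
Op 6: best P0=NH0 P1=NH1 P2=-
Op 7: best P0=NH0 P1=NH1 P2=-
Op 8: best P0=NH0 P1=NH1 P2=NH3
Op 9: best P0=NH0 P1=NH1 P2=NH3
Op 10: best P0=NH1 P1=NH1 P2=NH3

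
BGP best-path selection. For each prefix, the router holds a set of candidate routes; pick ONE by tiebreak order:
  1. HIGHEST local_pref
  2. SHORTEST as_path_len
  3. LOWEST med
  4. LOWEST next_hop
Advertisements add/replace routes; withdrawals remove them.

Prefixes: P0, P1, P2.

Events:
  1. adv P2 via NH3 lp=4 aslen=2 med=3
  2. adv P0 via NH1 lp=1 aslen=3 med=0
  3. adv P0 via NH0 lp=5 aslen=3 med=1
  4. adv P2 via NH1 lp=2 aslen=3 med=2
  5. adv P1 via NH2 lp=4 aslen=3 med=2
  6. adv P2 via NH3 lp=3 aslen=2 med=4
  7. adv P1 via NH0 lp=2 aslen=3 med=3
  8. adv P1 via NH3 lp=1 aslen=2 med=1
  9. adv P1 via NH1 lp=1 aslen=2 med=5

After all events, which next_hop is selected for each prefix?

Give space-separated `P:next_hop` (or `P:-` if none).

Answer: P0:NH0 P1:NH2 P2:NH3

Derivation:
Op 1: best P0=- P1=- P2=NH3
Op 2: best P0=NH1 P1=- P2=NH3
Op 3: best P0=NH0 P1=- P2=NH3
Op 4: best P0=NH0 P1=- P2=NH3
Op 5: best P0=NH0 P1=NH2 P2=NH3
Op 6: best P0=NH0 P1=NH2 P2=NH3
Op 7: best P0=NH0 P1=NH2 P2=NH3
Op 8: best P0=NH0 P1=NH2 P2=NH3
Op 9: best P0=NH0 P1=NH2 P2=NH3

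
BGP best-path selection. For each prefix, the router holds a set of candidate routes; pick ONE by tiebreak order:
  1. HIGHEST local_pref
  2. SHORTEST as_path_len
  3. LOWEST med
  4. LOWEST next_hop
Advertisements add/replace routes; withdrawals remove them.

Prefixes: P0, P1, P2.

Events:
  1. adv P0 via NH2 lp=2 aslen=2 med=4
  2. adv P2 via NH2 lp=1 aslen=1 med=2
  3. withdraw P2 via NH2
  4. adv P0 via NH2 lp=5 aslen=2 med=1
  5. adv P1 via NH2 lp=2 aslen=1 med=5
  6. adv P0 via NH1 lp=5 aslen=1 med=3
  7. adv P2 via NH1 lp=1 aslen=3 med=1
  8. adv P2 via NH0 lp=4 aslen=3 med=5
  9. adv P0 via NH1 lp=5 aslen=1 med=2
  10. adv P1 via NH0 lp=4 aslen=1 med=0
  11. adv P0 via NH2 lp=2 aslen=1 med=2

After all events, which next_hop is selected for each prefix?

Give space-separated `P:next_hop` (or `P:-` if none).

Op 1: best P0=NH2 P1=- P2=-
Op 2: best P0=NH2 P1=- P2=NH2
Op 3: best P0=NH2 P1=- P2=-
Op 4: best P0=NH2 P1=- P2=-
Op 5: best P0=NH2 P1=NH2 P2=-
Op 6: best P0=NH1 P1=NH2 P2=-
Op 7: best P0=NH1 P1=NH2 P2=NH1
Op 8: best P0=NH1 P1=NH2 P2=NH0
Op 9: best P0=NH1 P1=NH2 P2=NH0
Op 10: best P0=NH1 P1=NH0 P2=NH0
Op 11: best P0=NH1 P1=NH0 P2=NH0

Answer: P0:NH1 P1:NH0 P2:NH0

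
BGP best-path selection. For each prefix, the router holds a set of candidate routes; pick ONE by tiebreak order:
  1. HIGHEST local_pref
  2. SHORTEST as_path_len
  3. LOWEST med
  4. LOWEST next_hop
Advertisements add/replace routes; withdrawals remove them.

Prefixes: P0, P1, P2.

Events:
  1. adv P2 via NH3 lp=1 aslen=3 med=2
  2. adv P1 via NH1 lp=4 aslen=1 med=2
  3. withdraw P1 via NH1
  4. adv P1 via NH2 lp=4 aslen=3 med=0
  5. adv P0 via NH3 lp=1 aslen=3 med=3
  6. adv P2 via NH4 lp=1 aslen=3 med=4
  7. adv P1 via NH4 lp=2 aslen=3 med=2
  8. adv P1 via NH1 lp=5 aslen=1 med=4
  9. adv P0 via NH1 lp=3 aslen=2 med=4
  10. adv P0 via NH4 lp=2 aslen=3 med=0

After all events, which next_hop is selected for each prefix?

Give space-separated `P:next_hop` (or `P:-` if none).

Answer: P0:NH1 P1:NH1 P2:NH3

Derivation:
Op 1: best P0=- P1=- P2=NH3
Op 2: best P0=- P1=NH1 P2=NH3
Op 3: best P0=- P1=- P2=NH3
Op 4: best P0=- P1=NH2 P2=NH3
Op 5: best P0=NH3 P1=NH2 P2=NH3
Op 6: best P0=NH3 P1=NH2 P2=NH3
Op 7: best P0=NH3 P1=NH2 P2=NH3
Op 8: best P0=NH3 P1=NH1 P2=NH3
Op 9: best P0=NH1 P1=NH1 P2=NH3
Op 10: best P0=NH1 P1=NH1 P2=NH3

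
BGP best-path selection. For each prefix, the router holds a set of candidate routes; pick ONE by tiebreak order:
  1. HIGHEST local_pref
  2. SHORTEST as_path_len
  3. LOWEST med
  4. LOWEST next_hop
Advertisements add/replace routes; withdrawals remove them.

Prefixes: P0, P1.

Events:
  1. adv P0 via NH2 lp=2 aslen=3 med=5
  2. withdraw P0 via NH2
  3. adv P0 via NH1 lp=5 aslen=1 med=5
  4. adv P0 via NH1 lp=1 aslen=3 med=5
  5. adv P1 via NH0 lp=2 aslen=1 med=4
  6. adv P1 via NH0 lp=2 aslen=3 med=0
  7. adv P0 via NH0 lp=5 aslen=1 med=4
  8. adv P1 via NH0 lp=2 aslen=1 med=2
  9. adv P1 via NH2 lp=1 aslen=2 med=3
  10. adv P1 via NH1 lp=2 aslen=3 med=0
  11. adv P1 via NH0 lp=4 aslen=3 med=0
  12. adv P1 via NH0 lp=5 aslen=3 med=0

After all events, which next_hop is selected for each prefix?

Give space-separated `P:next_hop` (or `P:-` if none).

Op 1: best P0=NH2 P1=-
Op 2: best P0=- P1=-
Op 3: best P0=NH1 P1=-
Op 4: best P0=NH1 P1=-
Op 5: best P0=NH1 P1=NH0
Op 6: best P0=NH1 P1=NH0
Op 7: best P0=NH0 P1=NH0
Op 8: best P0=NH0 P1=NH0
Op 9: best P0=NH0 P1=NH0
Op 10: best P0=NH0 P1=NH0
Op 11: best P0=NH0 P1=NH0
Op 12: best P0=NH0 P1=NH0

Answer: P0:NH0 P1:NH0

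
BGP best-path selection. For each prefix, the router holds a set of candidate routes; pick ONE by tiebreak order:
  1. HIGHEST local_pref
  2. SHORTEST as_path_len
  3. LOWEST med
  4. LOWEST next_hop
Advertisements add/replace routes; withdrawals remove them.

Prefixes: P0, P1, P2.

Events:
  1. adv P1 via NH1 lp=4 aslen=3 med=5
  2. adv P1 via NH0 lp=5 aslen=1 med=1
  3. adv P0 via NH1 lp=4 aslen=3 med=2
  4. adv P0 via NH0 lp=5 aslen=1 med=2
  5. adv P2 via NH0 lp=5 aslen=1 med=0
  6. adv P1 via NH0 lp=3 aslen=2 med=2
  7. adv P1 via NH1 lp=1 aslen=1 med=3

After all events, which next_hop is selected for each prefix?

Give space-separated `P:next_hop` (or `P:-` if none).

Answer: P0:NH0 P1:NH0 P2:NH0

Derivation:
Op 1: best P0=- P1=NH1 P2=-
Op 2: best P0=- P1=NH0 P2=-
Op 3: best P0=NH1 P1=NH0 P2=-
Op 4: best P0=NH0 P1=NH0 P2=-
Op 5: best P0=NH0 P1=NH0 P2=NH0
Op 6: best P0=NH0 P1=NH1 P2=NH0
Op 7: best P0=NH0 P1=NH0 P2=NH0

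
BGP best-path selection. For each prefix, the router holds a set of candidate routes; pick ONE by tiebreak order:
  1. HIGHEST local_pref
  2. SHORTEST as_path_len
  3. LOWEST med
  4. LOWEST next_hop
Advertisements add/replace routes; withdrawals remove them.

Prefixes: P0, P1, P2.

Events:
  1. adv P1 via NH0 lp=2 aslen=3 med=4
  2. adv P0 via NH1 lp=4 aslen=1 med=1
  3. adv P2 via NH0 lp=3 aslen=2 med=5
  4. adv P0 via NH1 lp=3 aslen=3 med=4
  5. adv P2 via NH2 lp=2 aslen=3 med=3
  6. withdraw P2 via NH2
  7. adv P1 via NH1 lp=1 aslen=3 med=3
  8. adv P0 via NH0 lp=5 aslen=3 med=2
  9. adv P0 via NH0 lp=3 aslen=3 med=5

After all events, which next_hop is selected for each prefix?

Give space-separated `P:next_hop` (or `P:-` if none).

Answer: P0:NH1 P1:NH0 P2:NH0

Derivation:
Op 1: best P0=- P1=NH0 P2=-
Op 2: best P0=NH1 P1=NH0 P2=-
Op 3: best P0=NH1 P1=NH0 P2=NH0
Op 4: best P0=NH1 P1=NH0 P2=NH0
Op 5: best P0=NH1 P1=NH0 P2=NH0
Op 6: best P0=NH1 P1=NH0 P2=NH0
Op 7: best P0=NH1 P1=NH0 P2=NH0
Op 8: best P0=NH0 P1=NH0 P2=NH0
Op 9: best P0=NH1 P1=NH0 P2=NH0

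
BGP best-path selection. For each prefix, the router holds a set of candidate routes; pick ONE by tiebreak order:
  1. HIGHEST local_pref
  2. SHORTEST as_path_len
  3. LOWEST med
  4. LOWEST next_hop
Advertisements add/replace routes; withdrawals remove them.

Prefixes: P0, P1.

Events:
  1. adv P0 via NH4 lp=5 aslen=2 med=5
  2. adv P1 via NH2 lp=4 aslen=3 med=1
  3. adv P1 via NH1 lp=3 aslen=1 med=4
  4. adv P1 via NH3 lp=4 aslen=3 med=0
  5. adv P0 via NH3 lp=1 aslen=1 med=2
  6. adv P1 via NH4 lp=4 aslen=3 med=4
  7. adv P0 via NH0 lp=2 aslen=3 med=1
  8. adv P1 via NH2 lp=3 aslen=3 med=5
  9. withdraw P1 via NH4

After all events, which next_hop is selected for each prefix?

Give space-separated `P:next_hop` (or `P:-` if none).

Op 1: best P0=NH4 P1=-
Op 2: best P0=NH4 P1=NH2
Op 3: best P0=NH4 P1=NH2
Op 4: best P0=NH4 P1=NH3
Op 5: best P0=NH4 P1=NH3
Op 6: best P0=NH4 P1=NH3
Op 7: best P0=NH4 P1=NH3
Op 8: best P0=NH4 P1=NH3
Op 9: best P0=NH4 P1=NH3

Answer: P0:NH4 P1:NH3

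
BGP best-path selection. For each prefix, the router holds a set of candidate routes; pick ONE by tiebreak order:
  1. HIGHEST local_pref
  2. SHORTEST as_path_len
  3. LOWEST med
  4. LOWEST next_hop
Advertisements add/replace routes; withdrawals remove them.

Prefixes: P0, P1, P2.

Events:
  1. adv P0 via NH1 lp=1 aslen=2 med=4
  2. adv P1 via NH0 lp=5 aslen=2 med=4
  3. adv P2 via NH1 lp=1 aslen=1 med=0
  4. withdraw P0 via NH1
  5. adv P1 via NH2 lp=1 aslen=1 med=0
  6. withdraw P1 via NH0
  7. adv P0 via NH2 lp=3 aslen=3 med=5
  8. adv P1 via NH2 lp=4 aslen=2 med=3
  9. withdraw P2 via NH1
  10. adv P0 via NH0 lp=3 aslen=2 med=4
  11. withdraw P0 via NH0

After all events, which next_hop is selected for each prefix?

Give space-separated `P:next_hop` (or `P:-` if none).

Answer: P0:NH2 P1:NH2 P2:-

Derivation:
Op 1: best P0=NH1 P1=- P2=-
Op 2: best P0=NH1 P1=NH0 P2=-
Op 3: best P0=NH1 P1=NH0 P2=NH1
Op 4: best P0=- P1=NH0 P2=NH1
Op 5: best P0=- P1=NH0 P2=NH1
Op 6: best P0=- P1=NH2 P2=NH1
Op 7: best P0=NH2 P1=NH2 P2=NH1
Op 8: best P0=NH2 P1=NH2 P2=NH1
Op 9: best P0=NH2 P1=NH2 P2=-
Op 10: best P0=NH0 P1=NH2 P2=-
Op 11: best P0=NH2 P1=NH2 P2=-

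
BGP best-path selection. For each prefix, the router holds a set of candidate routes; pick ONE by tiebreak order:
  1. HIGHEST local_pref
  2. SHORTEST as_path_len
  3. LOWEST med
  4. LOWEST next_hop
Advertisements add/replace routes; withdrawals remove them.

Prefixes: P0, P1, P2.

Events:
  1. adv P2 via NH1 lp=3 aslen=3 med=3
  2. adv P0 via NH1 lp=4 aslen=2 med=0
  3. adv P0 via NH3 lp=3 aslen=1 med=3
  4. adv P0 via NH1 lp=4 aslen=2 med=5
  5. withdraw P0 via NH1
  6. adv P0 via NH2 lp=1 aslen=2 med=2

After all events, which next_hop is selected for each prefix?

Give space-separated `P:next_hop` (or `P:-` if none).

Op 1: best P0=- P1=- P2=NH1
Op 2: best P0=NH1 P1=- P2=NH1
Op 3: best P0=NH1 P1=- P2=NH1
Op 4: best P0=NH1 P1=- P2=NH1
Op 5: best P0=NH3 P1=- P2=NH1
Op 6: best P0=NH3 P1=- P2=NH1

Answer: P0:NH3 P1:- P2:NH1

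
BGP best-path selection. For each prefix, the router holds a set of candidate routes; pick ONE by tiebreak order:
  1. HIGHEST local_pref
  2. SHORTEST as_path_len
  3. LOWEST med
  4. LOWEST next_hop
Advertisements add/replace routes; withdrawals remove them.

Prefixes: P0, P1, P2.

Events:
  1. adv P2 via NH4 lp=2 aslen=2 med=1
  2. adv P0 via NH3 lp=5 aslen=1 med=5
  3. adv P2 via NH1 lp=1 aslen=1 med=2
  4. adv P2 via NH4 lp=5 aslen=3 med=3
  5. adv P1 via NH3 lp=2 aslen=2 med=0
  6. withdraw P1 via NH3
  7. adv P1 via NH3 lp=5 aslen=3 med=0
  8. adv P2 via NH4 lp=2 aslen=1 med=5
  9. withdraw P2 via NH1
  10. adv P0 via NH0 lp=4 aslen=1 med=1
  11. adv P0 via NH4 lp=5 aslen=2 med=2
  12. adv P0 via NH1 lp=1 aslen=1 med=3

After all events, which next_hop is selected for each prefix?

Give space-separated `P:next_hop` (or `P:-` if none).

Answer: P0:NH3 P1:NH3 P2:NH4

Derivation:
Op 1: best P0=- P1=- P2=NH4
Op 2: best P0=NH3 P1=- P2=NH4
Op 3: best P0=NH3 P1=- P2=NH4
Op 4: best P0=NH3 P1=- P2=NH4
Op 5: best P0=NH3 P1=NH3 P2=NH4
Op 6: best P0=NH3 P1=- P2=NH4
Op 7: best P0=NH3 P1=NH3 P2=NH4
Op 8: best P0=NH3 P1=NH3 P2=NH4
Op 9: best P0=NH3 P1=NH3 P2=NH4
Op 10: best P0=NH3 P1=NH3 P2=NH4
Op 11: best P0=NH3 P1=NH3 P2=NH4
Op 12: best P0=NH3 P1=NH3 P2=NH4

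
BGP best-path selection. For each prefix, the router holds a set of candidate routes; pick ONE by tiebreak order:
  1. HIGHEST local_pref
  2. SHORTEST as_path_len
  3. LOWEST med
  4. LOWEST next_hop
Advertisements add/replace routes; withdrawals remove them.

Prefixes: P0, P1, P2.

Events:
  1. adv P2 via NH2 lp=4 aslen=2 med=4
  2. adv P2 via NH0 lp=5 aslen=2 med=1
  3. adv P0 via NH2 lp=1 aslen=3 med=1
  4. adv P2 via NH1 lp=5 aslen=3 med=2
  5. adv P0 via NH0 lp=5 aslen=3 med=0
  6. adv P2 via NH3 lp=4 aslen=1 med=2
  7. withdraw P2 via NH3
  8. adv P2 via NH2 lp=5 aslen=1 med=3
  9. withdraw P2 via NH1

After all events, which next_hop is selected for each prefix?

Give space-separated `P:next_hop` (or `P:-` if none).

Answer: P0:NH0 P1:- P2:NH2

Derivation:
Op 1: best P0=- P1=- P2=NH2
Op 2: best P0=- P1=- P2=NH0
Op 3: best P0=NH2 P1=- P2=NH0
Op 4: best P0=NH2 P1=- P2=NH0
Op 5: best P0=NH0 P1=- P2=NH0
Op 6: best P0=NH0 P1=- P2=NH0
Op 7: best P0=NH0 P1=- P2=NH0
Op 8: best P0=NH0 P1=- P2=NH2
Op 9: best P0=NH0 P1=- P2=NH2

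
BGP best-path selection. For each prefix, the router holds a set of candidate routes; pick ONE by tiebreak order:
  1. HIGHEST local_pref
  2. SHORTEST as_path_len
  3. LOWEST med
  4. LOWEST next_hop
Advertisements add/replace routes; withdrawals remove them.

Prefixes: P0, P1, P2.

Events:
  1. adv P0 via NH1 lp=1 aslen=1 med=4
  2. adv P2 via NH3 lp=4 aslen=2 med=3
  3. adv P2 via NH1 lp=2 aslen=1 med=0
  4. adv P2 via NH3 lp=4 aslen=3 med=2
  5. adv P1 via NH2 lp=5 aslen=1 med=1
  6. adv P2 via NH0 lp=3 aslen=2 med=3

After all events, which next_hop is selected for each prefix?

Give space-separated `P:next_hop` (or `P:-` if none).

Op 1: best P0=NH1 P1=- P2=-
Op 2: best P0=NH1 P1=- P2=NH3
Op 3: best P0=NH1 P1=- P2=NH3
Op 4: best P0=NH1 P1=- P2=NH3
Op 5: best P0=NH1 P1=NH2 P2=NH3
Op 6: best P0=NH1 P1=NH2 P2=NH3

Answer: P0:NH1 P1:NH2 P2:NH3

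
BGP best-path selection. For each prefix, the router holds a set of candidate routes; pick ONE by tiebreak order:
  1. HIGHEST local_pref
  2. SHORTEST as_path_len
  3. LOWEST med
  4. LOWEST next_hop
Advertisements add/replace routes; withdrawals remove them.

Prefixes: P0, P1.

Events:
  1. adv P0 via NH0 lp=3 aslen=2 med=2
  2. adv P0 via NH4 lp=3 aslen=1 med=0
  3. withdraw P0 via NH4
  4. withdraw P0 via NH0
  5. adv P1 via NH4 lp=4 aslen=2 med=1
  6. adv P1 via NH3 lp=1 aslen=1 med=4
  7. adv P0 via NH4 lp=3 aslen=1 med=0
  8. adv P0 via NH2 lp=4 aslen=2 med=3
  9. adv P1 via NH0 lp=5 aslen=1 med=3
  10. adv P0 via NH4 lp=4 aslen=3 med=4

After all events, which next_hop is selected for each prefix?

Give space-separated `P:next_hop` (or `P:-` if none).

Op 1: best P0=NH0 P1=-
Op 2: best P0=NH4 P1=-
Op 3: best P0=NH0 P1=-
Op 4: best P0=- P1=-
Op 5: best P0=- P1=NH4
Op 6: best P0=- P1=NH4
Op 7: best P0=NH4 P1=NH4
Op 8: best P0=NH2 P1=NH4
Op 9: best P0=NH2 P1=NH0
Op 10: best P0=NH2 P1=NH0

Answer: P0:NH2 P1:NH0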